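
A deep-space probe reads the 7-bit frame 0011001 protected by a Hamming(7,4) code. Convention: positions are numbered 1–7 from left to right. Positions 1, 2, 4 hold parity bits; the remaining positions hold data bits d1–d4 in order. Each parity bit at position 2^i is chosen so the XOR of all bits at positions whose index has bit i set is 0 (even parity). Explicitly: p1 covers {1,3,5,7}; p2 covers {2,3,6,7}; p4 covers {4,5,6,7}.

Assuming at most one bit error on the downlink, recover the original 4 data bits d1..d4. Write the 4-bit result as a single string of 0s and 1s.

1001

s1 (pos 1,3,5,7): 0⊕1⊕0⊕1 = 0
s2 (pos 2,3,6,7): 0⊕1⊕0⊕1 = 0
s4 (pos 4,5,6,7): 1⊕0⊕0⊕1 = 0
Syndrome s4…s1 = 000 → no error.
Read data bits from positions 3,5,6,7: 1001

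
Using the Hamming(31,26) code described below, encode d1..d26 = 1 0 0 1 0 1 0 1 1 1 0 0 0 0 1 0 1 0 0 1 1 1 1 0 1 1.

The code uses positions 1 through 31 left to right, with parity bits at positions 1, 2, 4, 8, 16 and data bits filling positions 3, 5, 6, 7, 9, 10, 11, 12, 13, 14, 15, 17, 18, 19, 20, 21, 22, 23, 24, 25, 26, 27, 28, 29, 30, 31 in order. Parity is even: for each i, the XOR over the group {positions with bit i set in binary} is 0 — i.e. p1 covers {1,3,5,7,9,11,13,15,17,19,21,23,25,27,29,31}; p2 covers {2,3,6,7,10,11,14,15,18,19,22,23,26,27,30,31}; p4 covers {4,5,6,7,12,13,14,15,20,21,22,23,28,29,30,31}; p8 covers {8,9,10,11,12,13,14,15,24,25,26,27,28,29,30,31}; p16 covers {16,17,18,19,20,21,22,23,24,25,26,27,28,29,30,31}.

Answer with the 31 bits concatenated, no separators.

0111001001011100000101001111011

Place data at non-parity positions: p1 p2 1 p4 0 0 1 p8 0 1 0 1 1 1 0 p16 0 0 0 1 0 1 0 0 1 1 1 1 0 1 1
p1 (pos 1,3,5,7,9,11,13,15,17,19,21,23,25,27,29,31): XOR of data positions = 1⊕0⊕1⊕0⊕0⊕1⊕0⊕0⊕0⊕0⊕0⊕1⊕1⊕0⊕1 = 0
p2 (pos 2,3,6,7,10,11,14,15,18,19,22,23,26,27,30,31): XOR of data positions = 1⊕0⊕1⊕1⊕0⊕1⊕0⊕0⊕0⊕1⊕0⊕1⊕1⊕1⊕1 = 1
p4 (pos 4,5,6,7,12,13,14,15,20,21,22,23,28,29,30,31): XOR of data positions = 0⊕0⊕1⊕1⊕1⊕1⊕0⊕1⊕0⊕1⊕0⊕1⊕0⊕1⊕1 = 1
p8 (pos 8,9,10,11,12,13,14,15,24,25,26,27,28,29,30,31): XOR of data positions = 0⊕1⊕0⊕1⊕1⊕1⊕0⊕0⊕1⊕1⊕1⊕1⊕0⊕1⊕1 = 0
p16 (pos 16,17,18,19,20,21,22,23,24,25,26,27,28,29,30,31): XOR of data positions = 0⊕0⊕0⊕1⊕0⊕1⊕0⊕0⊕1⊕1⊕1⊕1⊕0⊕1⊕1 = 0
Codeword: 0111001001011100000101001111011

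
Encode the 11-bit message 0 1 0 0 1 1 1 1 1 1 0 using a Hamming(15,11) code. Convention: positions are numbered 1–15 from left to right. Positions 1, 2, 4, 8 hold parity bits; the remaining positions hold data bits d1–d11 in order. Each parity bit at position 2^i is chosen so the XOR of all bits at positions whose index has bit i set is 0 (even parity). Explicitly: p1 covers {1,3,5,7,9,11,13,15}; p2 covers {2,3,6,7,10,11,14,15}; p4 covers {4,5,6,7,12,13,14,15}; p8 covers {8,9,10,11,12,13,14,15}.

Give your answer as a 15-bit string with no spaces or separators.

010010001111110

Place data at non-parity positions: p1 p2 0 p4 1 0 0 p8 1 1 1 1 1 1 0
p1 (pos 1,3,5,7,9,11,13,15): XOR of data positions = 0⊕1⊕0⊕1⊕1⊕1⊕0 = 0
p2 (pos 2,3,6,7,10,11,14,15): XOR of data positions = 0⊕0⊕0⊕1⊕1⊕1⊕0 = 1
p4 (pos 4,5,6,7,12,13,14,15): XOR of data positions = 1⊕0⊕0⊕1⊕1⊕1⊕0 = 0
p8 (pos 8,9,10,11,12,13,14,15): XOR of data positions = 1⊕1⊕1⊕1⊕1⊕1⊕0 = 0
Codeword: 010010001111110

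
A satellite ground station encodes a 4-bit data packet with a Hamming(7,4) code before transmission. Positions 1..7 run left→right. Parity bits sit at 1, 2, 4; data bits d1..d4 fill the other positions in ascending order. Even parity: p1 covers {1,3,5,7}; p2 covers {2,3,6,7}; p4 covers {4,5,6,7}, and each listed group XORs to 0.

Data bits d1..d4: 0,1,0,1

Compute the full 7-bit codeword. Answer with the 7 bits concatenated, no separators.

Place data at non-parity positions: p1 p2 0 p4 1 0 1
p1 (pos 1,3,5,7): XOR of data positions = 0⊕1⊕1 = 0
p2 (pos 2,3,6,7): XOR of data positions = 0⊕0⊕1 = 1
p4 (pos 4,5,6,7): XOR of data positions = 1⊕0⊕1 = 0
Codeword: 0100101

0100101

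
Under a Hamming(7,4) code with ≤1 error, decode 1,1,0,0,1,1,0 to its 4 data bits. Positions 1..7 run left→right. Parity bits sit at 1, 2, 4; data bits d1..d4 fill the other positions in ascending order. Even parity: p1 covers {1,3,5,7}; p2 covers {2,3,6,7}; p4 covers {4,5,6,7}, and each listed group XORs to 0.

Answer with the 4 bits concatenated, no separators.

s1 (pos 1,3,5,7): 1⊕0⊕1⊕0 = 0
s2 (pos 2,3,6,7): 1⊕0⊕1⊕0 = 0
s4 (pos 4,5,6,7): 0⊕1⊕1⊕0 = 0
Syndrome s4…s1 = 000 → no error.
Read data bits from positions 3,5,6,7: 0110

0110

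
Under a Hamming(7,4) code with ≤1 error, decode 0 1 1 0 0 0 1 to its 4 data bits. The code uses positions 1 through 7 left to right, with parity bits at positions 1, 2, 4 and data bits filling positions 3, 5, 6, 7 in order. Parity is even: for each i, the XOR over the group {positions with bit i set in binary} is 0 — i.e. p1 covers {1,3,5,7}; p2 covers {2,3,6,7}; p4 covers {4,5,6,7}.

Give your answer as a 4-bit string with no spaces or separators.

1011

s1 (pos 1,3,5,7): 0⊕1⊕0⊕1 = 0
s2 (pos 2,3,6,7): 1⊕1⊕0⊕1 = 1
s4 (pos 4,5,6,7): 0⊕0⊕0⊕1 = 1
Syndrome s4…s1 = 110 → error at position 6.
Flip position 6: 0110001 → 0110011
Read data bits from positions 3,5,6,7: 1011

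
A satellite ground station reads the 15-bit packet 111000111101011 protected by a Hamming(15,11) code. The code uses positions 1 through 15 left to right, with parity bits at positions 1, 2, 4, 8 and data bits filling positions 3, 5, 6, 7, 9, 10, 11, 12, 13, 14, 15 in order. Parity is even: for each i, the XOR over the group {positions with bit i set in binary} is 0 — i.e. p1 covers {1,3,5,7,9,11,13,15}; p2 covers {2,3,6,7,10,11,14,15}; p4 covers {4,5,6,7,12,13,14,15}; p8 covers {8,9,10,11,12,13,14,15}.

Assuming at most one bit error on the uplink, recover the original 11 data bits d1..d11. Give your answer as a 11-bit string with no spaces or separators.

s1 (pos 1,3,5,7,9,11,13,15): 1⊕1⊕0⊕1⊕1⊕0⊕0⊕1 = 1
s2 (pos 2,3,6,7,10,11,14,15): 1⊕1⊕0⊕1⊕1⊕0⊕1⊕1 = 0
s4 (pos 4,5,6,7,12,13,14,15): 0⊕0⊕0⊕1⊕1⊕0⊕1⊕1 = 0
s8 (pos 8,9,10,11,12,13,14,15): 1⊕1⊕1⊕0⊕1⊕0⊕1⊕1 = 0
Syndrome s8…s1 = 0001 → error at position 1.
Flip position 1: 111000111101011 → 011000111101011
Read data bits from positions 3,5,6,7,9,10,11,12,13,14,15: 10011101011

10011101011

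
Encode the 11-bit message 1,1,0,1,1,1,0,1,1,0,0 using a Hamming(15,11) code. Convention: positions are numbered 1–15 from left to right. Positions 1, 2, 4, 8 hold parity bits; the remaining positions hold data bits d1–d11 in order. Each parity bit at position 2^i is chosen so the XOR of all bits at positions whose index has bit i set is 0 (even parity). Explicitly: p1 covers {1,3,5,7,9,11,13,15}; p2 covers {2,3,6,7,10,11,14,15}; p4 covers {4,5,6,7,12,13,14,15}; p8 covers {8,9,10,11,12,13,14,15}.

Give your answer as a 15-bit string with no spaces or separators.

Place data at non-parity positions: p1 p2 1 p4 1 0 1 p8 1 1 0 1 1 0 0
p1 (pos 1,3,5,7,9,11,13,15): XOR of data positions = 1⊕1⊕1⊕1⊕0⊕1⊕0 = 1
p2 (pos 2,3,6,7,10,11,14,15): XOR of data positions = 1⊕0⊕1⊕1⊕0⊕0⊕0 = 1
p4 (pos 4,5,6,7,12,13,14,15): XOR of data positions = 1⊕0⊕1⊕1⊕1⊕0⊕0 = 0
p8 (pos 8,9,10,11,12,13,14,15): XOR of data positions = 1⊕1⊕0⊕1⊕1⊕0⊕0 = 0
Codeword: 111010101101100

111010101101100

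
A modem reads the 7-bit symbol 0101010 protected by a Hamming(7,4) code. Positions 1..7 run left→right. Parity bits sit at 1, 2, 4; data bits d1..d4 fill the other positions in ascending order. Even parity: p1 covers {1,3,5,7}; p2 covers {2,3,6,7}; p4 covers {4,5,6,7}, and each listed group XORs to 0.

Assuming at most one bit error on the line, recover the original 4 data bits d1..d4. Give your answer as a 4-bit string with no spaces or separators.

s1 (pos 1,3,5,7): 0⊕0⊕0⊕0 = 0
s2 (pos 2,3,6,7): 1⊕0⊕1⊕0 = 0
s4 (pos 4,5,6,7): 1⊕0⊕1⊕0 = 0
Syndrome s4…s1 = 000 → no error.
Read data bits from positions 3,5,6,7: 0010

0010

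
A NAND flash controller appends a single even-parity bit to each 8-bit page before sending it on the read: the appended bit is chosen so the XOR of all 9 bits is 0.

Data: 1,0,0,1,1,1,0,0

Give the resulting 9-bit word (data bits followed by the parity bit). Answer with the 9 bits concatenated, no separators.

XOR of the 8 data bits: 1⊕0⊕0⊕1⊕1⊕1⊕0⊕0 = 0
Parity bit = 0 (so all 9 bits XOR to 0).

100111000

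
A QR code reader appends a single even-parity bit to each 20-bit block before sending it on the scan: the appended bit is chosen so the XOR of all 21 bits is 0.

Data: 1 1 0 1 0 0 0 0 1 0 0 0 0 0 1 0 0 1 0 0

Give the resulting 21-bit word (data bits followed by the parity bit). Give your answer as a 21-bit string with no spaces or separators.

110100001000001001000

XOR of the 20 data bits: 1⊕1⊕0⊕1⊕0⊕0⊕0⊕0⊕1⊕0⊕0⊕0⊕0⊕0⊕1⊕0⊕0⊕1⊕0⊕0 = 0
Parity bit = 0 (so all 21 bits XOR to 0).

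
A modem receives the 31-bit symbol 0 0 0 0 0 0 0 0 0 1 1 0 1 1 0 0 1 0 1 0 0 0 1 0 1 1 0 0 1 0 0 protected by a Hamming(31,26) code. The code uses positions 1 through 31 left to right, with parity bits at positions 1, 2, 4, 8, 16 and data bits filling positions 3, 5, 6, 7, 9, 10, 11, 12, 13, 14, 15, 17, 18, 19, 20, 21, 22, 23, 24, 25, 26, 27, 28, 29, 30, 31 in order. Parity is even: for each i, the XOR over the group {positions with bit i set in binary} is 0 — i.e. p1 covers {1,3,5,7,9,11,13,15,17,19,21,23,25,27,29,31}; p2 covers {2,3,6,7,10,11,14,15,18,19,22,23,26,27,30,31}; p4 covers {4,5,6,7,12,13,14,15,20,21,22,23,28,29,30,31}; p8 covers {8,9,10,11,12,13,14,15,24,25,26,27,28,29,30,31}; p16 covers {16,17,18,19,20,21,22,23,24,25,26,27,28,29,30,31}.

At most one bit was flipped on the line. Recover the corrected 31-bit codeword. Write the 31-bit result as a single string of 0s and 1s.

s1 (pos 1,3,5,7,9,11,13,15,17,19,21,23,25,27,29,31): 0⊕0⊕0⊕0⊕0⊕1⊕1⊕0⊕1⊕1⊕0⊕1⊕1⊕0⊕1⊕0 = 1
s2 (pos 2,3,6,7,10,11,14,15,18,19,22,23,26,27,30,31): 0⊕0⊕0⊕0⊕1⊕1⊕1⊕0⊕0⊕1⊕0⊕1⊕1⊕0⊕0⊕0 = 0
s4 (pos 4,5,6,7,12,13,14,15,20,21,22,23,28,29,30,31): 0⊕0⊕0⊕0⊕0⊕1⊕1⊕0⊕0⊕0⊕0⊕1⊕0⊕1⊕0⊕0 = 0
s8 (pos 8,9,10,11,12,13,14,15,24,25,26,27,28,29,30,31): 0⊕0⊕1⊕1⊕0⊕1⊕1⊕0⊕0⊕1⊕1⊕0⊕0⊕1⊕0⊕0 = 1
s16 (pos 16,17,18,19,20,21,22,23,24,25,26,27,28,29,30,31): 0⊕1⊕0⊕1⊕0⊕0⊕0⊕1⊕0⊕1⊕1⊕0⊕0⊕1⊕0⊕0 = 0
Syndrome s16…s1 = 01001 → error at position 9.
Flip position 9: 0000000001101100101000101100100 → 0000000011101100101000101100100

0000000011101100101000101100100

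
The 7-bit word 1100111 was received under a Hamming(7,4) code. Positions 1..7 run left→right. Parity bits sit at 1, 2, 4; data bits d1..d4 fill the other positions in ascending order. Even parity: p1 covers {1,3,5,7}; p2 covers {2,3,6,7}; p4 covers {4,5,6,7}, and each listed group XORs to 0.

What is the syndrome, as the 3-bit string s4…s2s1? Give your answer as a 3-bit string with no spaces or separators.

s1 (pos 1,3,5,7): 1⊕0⊕1⊕1 = 1
s2 (pos 2,3,6,7): 1⊕0⊕1⊕1 = 1
s4 (pos 4,5,6,7): 0⊕1⊕1⊕1 = 1
Syndrome s4…s1 = 111 → error at position 7.

111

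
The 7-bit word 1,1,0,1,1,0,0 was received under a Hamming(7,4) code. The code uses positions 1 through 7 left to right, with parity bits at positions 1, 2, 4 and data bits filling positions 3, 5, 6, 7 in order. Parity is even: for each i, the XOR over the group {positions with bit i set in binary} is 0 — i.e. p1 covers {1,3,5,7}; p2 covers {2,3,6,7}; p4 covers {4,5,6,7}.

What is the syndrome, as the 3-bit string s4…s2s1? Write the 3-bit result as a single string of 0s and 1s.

010

s1 (pos 1,3,5,7): 1⊕0⊕1⊕0 = 0
s2 (pos 2,3,6,7): 1⊕0⊕0⊕0 = 1
s4 (pos 4,5,6,7): 1⊕1⊕0⊕0 = 0
Syndrome s4…s1 = 010 → error at position 2.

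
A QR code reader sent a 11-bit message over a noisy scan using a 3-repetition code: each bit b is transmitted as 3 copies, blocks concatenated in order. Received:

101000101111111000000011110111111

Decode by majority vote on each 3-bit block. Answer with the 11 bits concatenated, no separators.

10111001111

Block 1 (101): 2 ones → 1
Block 2 (000): 0 ones → 0
Block 3 (101): 2 ones → 1
Block 4 (111): 3 ones → 1
Block 5 (111): 3 ones → 1
Block 6 (000): 0 ones → 0
Block 7 (000): 0 ones → 0
Block 8 (011): 2 ones → 1
Block 9 (110): 2 ones → 1
Block 10 (111): 3 ones → 1
Block 11 (111): 3 ones → 1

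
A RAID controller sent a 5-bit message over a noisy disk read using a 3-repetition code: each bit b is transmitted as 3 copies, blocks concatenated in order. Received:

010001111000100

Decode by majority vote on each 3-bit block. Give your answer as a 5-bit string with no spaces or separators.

00100

Block 1 (010): 1 one → 0
Block 2 (001): 1 one → 0
Block 3 (111): 3 ones → 1
Block 4 (000): 0 ones → 0
Block 5 (100): 1 one → 0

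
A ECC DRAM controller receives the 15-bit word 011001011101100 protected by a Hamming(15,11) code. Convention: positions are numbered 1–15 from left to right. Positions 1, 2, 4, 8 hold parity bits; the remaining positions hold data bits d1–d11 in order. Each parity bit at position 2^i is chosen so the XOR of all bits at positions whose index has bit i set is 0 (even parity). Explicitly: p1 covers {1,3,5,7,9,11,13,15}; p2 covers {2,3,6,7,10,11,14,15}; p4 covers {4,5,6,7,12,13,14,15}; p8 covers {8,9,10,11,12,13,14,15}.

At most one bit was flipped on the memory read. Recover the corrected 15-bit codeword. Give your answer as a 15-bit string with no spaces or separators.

011001011101000

s1 (pos 1,3,5,7,9,11,13,15): 0⊕1⊕0⊕0⊕1⊕0⊕1⊕0 = 1
s2 (pos 2,3,6,7,10,11,14,15): 1⊕1⊕1⊕0⊕1⊕0⊕0⊕0 = 0
s4 (pos 4,5,6,7,12,13,14,15): 0⊕0⊕1⊕0⊕1⊕1⊕0⊕0 = 1
s8 (pos 8,9,10,11,12,13,14,15): 1⊕1⊕1⊕0⊕1⊕1⊕0⊕0 = 1
Syndrome s8…s1 = 1101 → error at position 13.
Flip position 13: 011001011101100 → 011001011101000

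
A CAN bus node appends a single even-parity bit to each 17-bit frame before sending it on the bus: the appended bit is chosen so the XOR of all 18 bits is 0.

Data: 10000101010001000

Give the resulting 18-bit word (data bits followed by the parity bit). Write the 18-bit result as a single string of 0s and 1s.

100001010100010001

XOR of the 17 data bits: 1⊕0⊕0⊕0⊕0⊕1⊕0⊕1⊕0⊕1⊕0⊕0⊕0⊕1⊕0⊕0⊕0 = 1
Parity bit = 1 (so all 18 bits XOR to 0).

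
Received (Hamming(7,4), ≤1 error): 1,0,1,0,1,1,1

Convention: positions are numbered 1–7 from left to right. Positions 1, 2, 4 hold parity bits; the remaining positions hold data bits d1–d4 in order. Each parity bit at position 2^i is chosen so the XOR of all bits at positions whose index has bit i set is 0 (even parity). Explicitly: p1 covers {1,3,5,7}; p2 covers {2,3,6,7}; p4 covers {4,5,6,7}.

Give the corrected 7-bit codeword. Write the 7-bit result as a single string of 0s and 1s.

1010101

s1 (pos 1,3,5,7): 1⊕1⊕1⊕1 = 0
s2 (pos 2,3,6,7): 0⊕1⊕1⊕1 = 1
s4 (pos 4,5,6,7): 0⊕1⊕1⊕1 = 1
Syndrome s4…s1 = 110 → error at position 6.
Flip position 6: 1010111 → 1010101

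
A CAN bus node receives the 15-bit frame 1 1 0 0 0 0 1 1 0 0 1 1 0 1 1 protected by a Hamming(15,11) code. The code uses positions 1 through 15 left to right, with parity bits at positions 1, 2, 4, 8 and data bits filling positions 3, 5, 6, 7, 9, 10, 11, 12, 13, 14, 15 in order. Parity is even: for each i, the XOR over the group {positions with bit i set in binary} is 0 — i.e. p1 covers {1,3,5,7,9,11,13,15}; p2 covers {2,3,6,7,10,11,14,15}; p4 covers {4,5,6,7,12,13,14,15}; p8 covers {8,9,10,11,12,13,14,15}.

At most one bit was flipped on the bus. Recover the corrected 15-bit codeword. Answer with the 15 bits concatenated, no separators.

s1 (pos 1,3,5,7,9,11,13,15): 1⊕0⊕0⊕1⊕0⊕1⊕0⊕1 = 0
s2 (pos 2,3,6,7,10,11,14,15): 1⊕0⊕0⊕1⊕0⊕1⊕1⊕1 = 1
s4 (pos 4,5,6,7,12,13,14,15): 0⊕0⊕0⊕1⊕1⊕0⊕1⊕1 = 0
s8 (pos 8,9,10,11,12,13,14,15): 1⊕0⊕0⊕1⊕1⊕0⊕1⊕1 = 1
Syndrome s8…s1 = 1010 → error at position 10.
Flip position 10: 110000110011011 → 110000110111011

110000110111011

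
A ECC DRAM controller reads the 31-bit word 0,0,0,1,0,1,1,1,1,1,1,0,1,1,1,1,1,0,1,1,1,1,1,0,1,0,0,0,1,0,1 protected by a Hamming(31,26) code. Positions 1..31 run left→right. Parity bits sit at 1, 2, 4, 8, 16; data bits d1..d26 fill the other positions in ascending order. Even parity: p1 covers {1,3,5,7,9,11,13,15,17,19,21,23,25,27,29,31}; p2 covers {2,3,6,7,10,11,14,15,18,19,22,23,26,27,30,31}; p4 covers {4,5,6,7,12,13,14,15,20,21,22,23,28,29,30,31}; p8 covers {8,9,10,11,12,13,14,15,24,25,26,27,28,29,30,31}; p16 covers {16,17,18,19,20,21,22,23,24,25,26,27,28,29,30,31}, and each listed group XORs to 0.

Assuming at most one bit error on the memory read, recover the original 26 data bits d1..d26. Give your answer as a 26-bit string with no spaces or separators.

s1 (pos 1,3,5,7,9,11,13,15,17,19,21,23,25,27,29,31): 0⊕0⊕0⊕1⊕1⊕1⊕1⊕1⊕1⊕1⊕1⊕1⊕1⊕0⊕1⊕1 = 0
s2 (pos 2,3,6,7,10,11,14,15,18,19,22,23,26,27,30,31): 0⊕0⊕1⊕1⊕1⊕1⊕1⊕1⊕0⊕1⊕1⊕1⊕0⊕0⊕0⊕1 = 0
s4 (pos 4,5,6,7,12,13,14,15,20,21,22,23,28,29,30,31): 1⊕0⊕1⊕1⊕0⊕1⊕1⊕1⊕1⊕1⊕1⊕1⊕0⊕1⊕0⊕1 = 0
s8 (pos 8,9,10,11,12,13,14,15,24,25,26,27,28,29,30,31): 1⊕1⊕1⊕1⊕0⊕1⊕1⊕1⊕0⊕1⊕0⊕0⊕0⊕1⊕0⊕1 = 0
s16 (pos 16,17,18,19,20,21,22,23,24,25,26,27,28,29,30,31): 1⊕1⊕0⊕1⊕1⊕1⊕1⊕1⊕0⊕1⊕0⊕0⊕0⊕1⊕0⊕1 = 0
Syndrome s16…s1 = 00000 → no error.
Read data bits from positions 3,5,6,7,9,10,11,12,13,14,15,17,18,19,20,21,22,23,24,25,26,27,28,29,30,31: 00111110111101111101000101

00111110111101111101000101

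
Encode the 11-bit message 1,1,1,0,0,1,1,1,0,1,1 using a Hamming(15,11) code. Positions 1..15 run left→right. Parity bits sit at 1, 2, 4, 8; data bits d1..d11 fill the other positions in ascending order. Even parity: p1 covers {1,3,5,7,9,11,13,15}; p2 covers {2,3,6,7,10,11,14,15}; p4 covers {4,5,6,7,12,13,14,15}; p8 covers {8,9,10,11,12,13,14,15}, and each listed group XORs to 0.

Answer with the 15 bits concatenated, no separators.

001111010111011

Place data at non-parity positions: p1 p2 1 p4 1 1 0 p8 0 1 1 1 0 1 1
p1 (pos 1,3,5,7,9,11,13,15): XOR of data positions = 1⊕1⊕0⊕0⊕1⊕0⊕1 = 0
p2 (pos 2,3,6,7,10,11,14,15): XOR of data positions = 1⊕1⊕0⊕1⊕1⊕1⊕1 = 0
p4 (pos 4,5,6,7,12,13,14,15): XOR of data positions = 1⊕1⊕0⊕1⊕0⊕1⊕1 = 1
p8 (pos 8,9,10,11,12,13,14,15): XOR of data positions = 0⊕1⊕1⊕1⊕0⊕1⊕1 = 1
Codeword: 001111010111011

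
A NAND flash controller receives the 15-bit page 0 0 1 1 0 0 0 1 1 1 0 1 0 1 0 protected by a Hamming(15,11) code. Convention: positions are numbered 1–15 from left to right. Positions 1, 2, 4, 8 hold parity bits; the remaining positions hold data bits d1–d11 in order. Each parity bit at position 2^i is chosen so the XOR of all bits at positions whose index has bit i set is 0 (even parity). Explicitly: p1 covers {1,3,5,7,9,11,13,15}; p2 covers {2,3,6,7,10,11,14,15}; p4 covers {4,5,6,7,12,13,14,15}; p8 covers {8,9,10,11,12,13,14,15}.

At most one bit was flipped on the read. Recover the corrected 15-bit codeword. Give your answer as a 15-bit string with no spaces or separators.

s1 (pos 1,3,5,7,9,11,13,15): 0⊕1⊕0⊕0⊕1⊕0⊕0⊕0 = 0
s2 (pos 2,3,6,7,10,11,14,15): 0⊕1⊕0⊕0⊕1⊕0⊕1⊕0 = 1
s4 (pos 4,5,6,7,12,13,14,15): 1⊕0⊕0⊕0⊕1⊕0⊕1⊕0 = 1
s8 (pos 8,9,10,11,12,13,14,15): 1⊕1⊕1⊕0⊕1⊕0⊕1⊕0 = 1
Syndrome s8…s1 = 1110 → error at position 14.
Flip position 14: 001100011101010 → 001100011101000

001100011101000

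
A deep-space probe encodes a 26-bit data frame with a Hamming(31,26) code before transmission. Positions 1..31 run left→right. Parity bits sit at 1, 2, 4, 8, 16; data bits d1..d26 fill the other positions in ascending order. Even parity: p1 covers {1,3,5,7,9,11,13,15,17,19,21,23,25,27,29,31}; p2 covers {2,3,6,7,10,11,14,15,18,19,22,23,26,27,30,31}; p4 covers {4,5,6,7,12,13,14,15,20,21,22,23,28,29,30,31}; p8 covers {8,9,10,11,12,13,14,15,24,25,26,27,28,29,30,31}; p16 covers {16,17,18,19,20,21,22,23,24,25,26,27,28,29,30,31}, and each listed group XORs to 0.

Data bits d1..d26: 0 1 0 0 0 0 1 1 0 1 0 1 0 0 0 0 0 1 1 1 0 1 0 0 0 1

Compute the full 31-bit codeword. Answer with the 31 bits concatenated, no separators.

1101100100110100100000111010001

Place data at non-parity positions: p1 p2 0 p4 1 0 0 p8 0 0 1 1 0 1 0 p16 1 0 0 0 0 0 1 1 1 0 1 0 0 0 1
p1 (pos 1,3,5,7,9,11,13,15,17,19,21,23,25,27,29,31): XOR of data positions = 0⊕1⊕0⊕0⊕1⊕0⊕0⊕1⊕0⊕0⊕1⊕1⊕1⊕0⊕1 = 1
p2 (pos 2,3,6,7,10,11,14,15,18,19,22,23,26,27,30,31): XOR of data positions = 0⊕0⊕0⊕0⊕1⊕1⊕0⊕0⊕0⊕0⊕1⊕0⊕1⊕0⊕1 = 1
p4 (pos 4,5,6,7,12,13,14,15,20,21,22,23,28,29,30,31): XOR of data positions = 1⊕0⊕0⊕1⊕0⊕1⊕0⊕0⊕0⊕0⊕1⊕0⊕0⊕0⊕1 = 1
p8 (pos 8,9,10,11,12,13,14,15,24,25,26,27,28,29,30,31): XOR of data positions = 0⊕0⊕1⊕1⊕0⊕1⊕0⊕1⊕1⊕0⊕1⊕0⊕0⊕0⊕1 = 1
p16 (pos 16,17,18,19,20,21,22,23,24,25,26,27,28,29,30,31): XOR of data positions = 1⊕0⊕0⊕0⊕0⊕0⊕1⊕1⊕1⊕0⊕1⊕0⊕0⊕0⊕1 = 0
Codeword: 1101100100110100100000111010001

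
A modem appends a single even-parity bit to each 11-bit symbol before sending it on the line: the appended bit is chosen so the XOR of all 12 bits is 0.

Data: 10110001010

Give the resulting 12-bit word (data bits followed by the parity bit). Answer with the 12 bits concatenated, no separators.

101100010101

XOR of the 11 data bits: 1⊕0⊕1⊕1⊕0⊕0⊕0⊕1⊕0⊕1⊕0 = 1
Parity bit = 1 (so all 12 bits XOR to 0).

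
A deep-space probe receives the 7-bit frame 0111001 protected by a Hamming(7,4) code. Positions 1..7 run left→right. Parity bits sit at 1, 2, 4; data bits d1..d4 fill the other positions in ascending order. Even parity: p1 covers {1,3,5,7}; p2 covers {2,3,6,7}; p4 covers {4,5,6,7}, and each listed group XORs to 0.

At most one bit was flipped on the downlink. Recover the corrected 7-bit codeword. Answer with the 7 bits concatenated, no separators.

s1 (pos 1,3,5,7): 0⊕1⊕0⊕1 = 0
s2 (pos 2,3,6,7): 1⊕1⊕0⊕1 = 1
s4 (pos 4,5,6,7): 1⊕0⊕0⊕1 = 0
Syndrome s4…s1 = 010 → error at position 2.
Flip position 2: 0111001 → 0011001

0011001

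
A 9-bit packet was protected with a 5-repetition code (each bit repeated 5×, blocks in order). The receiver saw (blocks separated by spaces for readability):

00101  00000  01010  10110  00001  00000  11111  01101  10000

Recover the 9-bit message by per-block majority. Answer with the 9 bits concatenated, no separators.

Block 1 (00101): 2 ones → 0
Block 2 (00000): 0 ones → 0
Block 3 (01010): 2 ones → 0
Block 4 (10110): 3 ones → 1
Block 5 (00001): 1 one → 0
Block 6 (00000): 0 ones → 0
Block 7 (11111): 5 ones → 1
Block 8 (01101): 3 ones → 1
Block 9 (10000): 1 one → 0

000100110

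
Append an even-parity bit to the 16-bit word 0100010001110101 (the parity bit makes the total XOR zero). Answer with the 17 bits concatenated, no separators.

XOR of the 16 data bits: 0⊕1⊕0⊕0⊕0⊕1⊕0⊕0⊕0⊕1⊕1⊕1⊕0⊕1⊕0⊕1 = 1
Parity bit = 1 (so all 17 bits XOR to 0).

01000100011101011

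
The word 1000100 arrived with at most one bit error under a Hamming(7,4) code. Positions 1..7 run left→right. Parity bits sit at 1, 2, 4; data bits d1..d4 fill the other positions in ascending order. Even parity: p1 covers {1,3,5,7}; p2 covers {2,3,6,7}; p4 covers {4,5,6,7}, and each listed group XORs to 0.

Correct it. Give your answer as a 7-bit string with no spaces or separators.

s1 (pos 1,3,5,7): 1⊕0⊕1⊕0 = 0
s2 (pos 2,3,6,7): 0⊕0⊕0⊕0 = 0
s4 (pos 4,5,6,7): 0⊕1⊕0⊕0 = 1
Syndrome s4…s1 = 100 → error at position 4.
Flip position 4: 1000100 → 1001100

1001100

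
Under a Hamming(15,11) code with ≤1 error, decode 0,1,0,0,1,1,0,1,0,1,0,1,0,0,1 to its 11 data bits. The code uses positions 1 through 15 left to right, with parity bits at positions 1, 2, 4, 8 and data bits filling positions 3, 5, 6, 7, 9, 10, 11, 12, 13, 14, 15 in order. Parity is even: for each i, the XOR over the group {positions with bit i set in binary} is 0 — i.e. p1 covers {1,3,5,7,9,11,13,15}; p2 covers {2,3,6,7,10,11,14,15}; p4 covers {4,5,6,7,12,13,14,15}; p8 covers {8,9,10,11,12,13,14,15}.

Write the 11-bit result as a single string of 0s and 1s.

s1 (pos 1,3,5,7,9,11,13,15): 0⊕0⊕1⊕0⊕0⊕0⊕0⊕1 = 0
s2 (pos 2,3,6,7,10,11,14,15): 1⊕0⊕1⊕0⊕1⊕0⊕0⊕1 = 0
s4 (pos 4,5,6,7,12,13,14,15): 0⊕1⊕1⊕0⊕1⊕0⊕0⊕1 = 0
s8 (pos 8,9,10,11,12,13,14,15): 1⊕0⊕1⊕0⊕1⊕0⊕0⊕1 = 0
Syndrome s8…s1 = 0000 → no error.
Read data bits from positions 3,5,6,7,9,10,11,12,13,14,15: 01100101001

01100101001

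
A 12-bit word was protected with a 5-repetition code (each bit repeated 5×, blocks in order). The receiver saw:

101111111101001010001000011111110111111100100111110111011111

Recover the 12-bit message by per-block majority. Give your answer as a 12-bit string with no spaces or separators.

110001110111

Block 1 (10111): 4 ones → 1
Block 2 (11111): 5 ones → 1
Block 3 (01001): 2 ones → 0
Block 4 (01000): 1 one → 0
Block 5 (10000): 1 one → 0
Block 6 (11111): 5 ones → 1
Block 7 (11011): 4 ones → 1
Block 8 (11111): 5 ones → 1
Block 9 (00100): 1 one → 0
Block 10 (11111): 5 ones → 1
Block 11 (01110): 3 ones → 1
Block 12 (11111): 5 ones → 1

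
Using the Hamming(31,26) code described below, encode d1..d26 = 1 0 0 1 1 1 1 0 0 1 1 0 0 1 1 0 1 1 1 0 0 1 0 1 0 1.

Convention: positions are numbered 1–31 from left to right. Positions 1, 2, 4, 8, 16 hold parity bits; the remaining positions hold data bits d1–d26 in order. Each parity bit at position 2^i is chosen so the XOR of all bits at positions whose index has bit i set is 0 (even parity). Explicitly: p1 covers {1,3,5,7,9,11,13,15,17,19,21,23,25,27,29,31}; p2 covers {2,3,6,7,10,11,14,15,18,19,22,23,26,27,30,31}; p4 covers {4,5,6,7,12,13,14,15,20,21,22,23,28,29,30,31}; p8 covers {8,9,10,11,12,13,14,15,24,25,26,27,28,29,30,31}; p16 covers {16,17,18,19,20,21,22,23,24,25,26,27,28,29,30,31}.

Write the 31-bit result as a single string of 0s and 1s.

Place data at non-parity positions: p1 p2 1 p4 0 0 1 p8 1 1 1 0 0 1 1 p16 0 0 1 1 0 1 1 1 0 0 1 0 1 0 1
p1 (pos 1,3,5,7,9,11,13,15,17,19,21,23,25,27,29,31): XOR of data positions = 1⊕0⊕1⊕1⊕1⊕0⊕1⊕0⊕1⊕0⊕1⊕0⊕1⊕1⊕1 = 0
p2 (pos 2,3,6,7,10,11,14,15,18,19,22,23,26,27,30,31): XOR of data positions = 1⊕0⊕1⊕1⊕1⊕1⊕1⊕0⊕1⊕1⊕1⊕0⊕1⊕0⊕1 = 1
p4 (pos 4,5,6,7,12,13,14,15,20,21,22,23,28,29,30,31): XOR of data positions = 0⊕0⊕1⊕0⊕0⊕1⊕1⊕1⊕0⊕1⊕1⊕0⊕1⊕0⊕1 = 0
p8 (pos 8,9,10,11,12,13,14,15,24,25,26,27,28,29,30,31): XOR of data positions = 1⊕1⊕1⊕0⊕0⊕1⊕1⊕1⊕0⊕0⊕1⊕0⊕1⊕0⊕1 = 1
p16 (pos 16,17,18,19,20,21,22,23,24,25,26,27,28,29,30,31): XOR of data positions = 0⊕0⊕1⊕1⊕0⊕1⊕1⊕1⊕0⊕0⊕1⊕0⊕1⊕0⊕1 = 0
Codeword: 0110001111100110001101110010101

0110001111100110001101110010101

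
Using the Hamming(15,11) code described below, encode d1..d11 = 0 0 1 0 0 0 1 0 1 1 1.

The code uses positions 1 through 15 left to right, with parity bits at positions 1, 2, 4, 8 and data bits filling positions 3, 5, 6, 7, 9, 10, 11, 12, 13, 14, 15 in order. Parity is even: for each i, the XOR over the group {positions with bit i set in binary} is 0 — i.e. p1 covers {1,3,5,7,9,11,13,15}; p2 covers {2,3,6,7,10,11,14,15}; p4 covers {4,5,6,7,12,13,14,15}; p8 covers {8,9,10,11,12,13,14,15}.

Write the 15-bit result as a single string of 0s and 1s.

Place data at non-parity positions: p1 p2 0 p4 0 1 0 p8 0 0 1 0 1 1 1
p1 (pos 1,3,5,7,9,11,13,15): XOR of data positions = 0⊕0⊕0⊕0⊕1⊕1⊕1 = 1
p2 (pos 2,3,6,7,10,11,14,15): XOR of data positions = 0⊕1⊕0⊕0⊕1⊕1⊕1 = 0
p4 (pos 4,5,6,7,12,13,14,15): XOR of data positions = 0⊕1⊕0⊕0⊕1⊕1⊕1 = 0
p8 (pos 8,9,10,11,12,13,14,15): XOR of data positions = 0⊕0⊕1⊕0⊕1⊕1⊕1 = 0
Codeword: 100001000010111

100001000010111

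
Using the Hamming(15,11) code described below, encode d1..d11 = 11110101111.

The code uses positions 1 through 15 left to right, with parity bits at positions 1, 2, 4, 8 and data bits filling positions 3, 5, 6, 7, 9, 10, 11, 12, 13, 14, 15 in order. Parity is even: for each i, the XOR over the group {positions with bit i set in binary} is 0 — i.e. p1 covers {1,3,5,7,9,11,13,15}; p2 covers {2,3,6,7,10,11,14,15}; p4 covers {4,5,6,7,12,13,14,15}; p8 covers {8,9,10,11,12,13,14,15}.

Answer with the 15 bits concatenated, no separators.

101111110101111

Place data at non-parity positions: p1 p2 1 p4 1 1 1 p8 0 1 0 1 1 1 1
p1 (pos 1,3,5,7,9,11,13,15): XOR of data positions = 1⊕1⊕1⊕0⊕0⊕1⊕1 = 1
p2 (pos 2,3,6,7,10,11,14,15): XOR of data positions = 1⊕1⊕1⊕1⊕0⊕1⊕1 = 0
p4 (pos 4,5,6,7,12,13,14,15): XOR of data positions = 1⊕1⊕1⊕1⊕1⊕1⊕1 = 1
p8 (pos 8,9,10,11,12,13,14,15): XOR of data positions = 0⊕1⊕0⊕1⊕1⊕1⊕1 = 1
Codeword: 101111110101111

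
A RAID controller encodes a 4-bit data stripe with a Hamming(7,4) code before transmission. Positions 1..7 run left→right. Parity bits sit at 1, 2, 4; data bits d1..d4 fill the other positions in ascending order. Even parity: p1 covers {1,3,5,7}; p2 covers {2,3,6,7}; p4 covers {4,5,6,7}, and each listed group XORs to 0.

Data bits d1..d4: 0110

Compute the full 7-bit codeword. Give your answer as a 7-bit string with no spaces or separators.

1100110

Place data at non-parity positions: p1 p2 0 p4 1 1 0
p1 (pos 1,3,5,7): XOR of data positions = 0⊕1⊕0 = 1
p2 (pos 2,3,6,7): XOR of data positions = 0⊕1⊕0 = 1
p4 (pos 4,5,6,7): XOR of data positions = 1⊕1⊕0 = 0
Codeword: 1100110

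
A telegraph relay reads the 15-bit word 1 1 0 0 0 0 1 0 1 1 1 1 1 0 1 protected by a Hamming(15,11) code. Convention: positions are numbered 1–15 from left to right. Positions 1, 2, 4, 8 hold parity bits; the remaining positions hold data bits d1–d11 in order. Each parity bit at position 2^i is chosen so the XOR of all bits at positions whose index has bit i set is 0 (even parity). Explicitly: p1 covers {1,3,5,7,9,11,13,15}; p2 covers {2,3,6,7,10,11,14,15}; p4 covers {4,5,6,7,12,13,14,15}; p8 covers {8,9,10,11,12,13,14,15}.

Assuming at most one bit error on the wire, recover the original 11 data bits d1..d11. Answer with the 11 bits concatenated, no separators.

00011111101

s1 (pos 1,3,5,7,9,11,13,15): 1⊕0⊕0⊕1⊕1⊕1⊕1⊕1 = 0
s2 (pos 2,3,6,7,10,11,14,15): 1⊕0⊕0⊕1⊕1⊕1⊕0⊕1 = 1
s4 (pos 4,5,6,7,12,13,14,15): 0⊕0⊕0⊕1⊕1⊕1⊕0⊕1 = 0
s8 (pos 8,9,10,11,12,13,14,15): 0⊕1⊕1⊕1⊕1⊕1⊕0⊕1 = 0
Syndrome s8…s1 = 0010 → error at position 2.
Flip position 2: 110000101111101 → 100000101111101
Read data bits from positions 3,5,6,7,9,10,11,12,13,14,15: 00011111101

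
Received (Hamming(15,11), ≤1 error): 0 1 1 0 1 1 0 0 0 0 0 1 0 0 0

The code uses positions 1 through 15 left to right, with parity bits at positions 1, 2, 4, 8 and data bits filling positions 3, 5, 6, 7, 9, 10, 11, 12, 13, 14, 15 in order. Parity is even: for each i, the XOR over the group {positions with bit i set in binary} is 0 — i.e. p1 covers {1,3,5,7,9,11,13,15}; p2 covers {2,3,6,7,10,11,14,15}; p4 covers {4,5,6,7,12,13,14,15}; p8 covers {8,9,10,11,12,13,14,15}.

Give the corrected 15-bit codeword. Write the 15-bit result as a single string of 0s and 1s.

s1 (pos 1,3,5,7,9,11,13,15): 0⊕1⊕1⊕0⊕0⊕0⊕0⊕0 = 0
s2 (pos 2,3,6,7,10,11,14,15): 1⊕1⊕1⊕0⊕0⊕0⊕0⊕0 = 1
s4 (pos 4,5,6,7,12,13,14,15): 0⊕1⊕1⊕0⊕1⊕0⊕0⊕0 = 1
s8 (pos 8,9,10,11,12,13,14,15): 0⊕0⊕0⊕0⊕1⊕0⊕0⊕0 = 1
Syndrome s8…s1 = 1110 → error at position 14.
Flip position 14: 011011000001000 → 011011000001010

011011000001010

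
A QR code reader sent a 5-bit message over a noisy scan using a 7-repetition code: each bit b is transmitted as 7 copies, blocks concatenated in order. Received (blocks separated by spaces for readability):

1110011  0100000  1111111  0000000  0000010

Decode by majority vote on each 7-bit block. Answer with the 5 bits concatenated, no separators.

10100

Block 1 (1110011): 5 ones → 1
Block 2 (0100000): 1 one → 0
Block 3 (1111111): 7 ones → 1
Block 4 (0000000): 0 ones → 0
Block 5 (0000010): 1 one → 0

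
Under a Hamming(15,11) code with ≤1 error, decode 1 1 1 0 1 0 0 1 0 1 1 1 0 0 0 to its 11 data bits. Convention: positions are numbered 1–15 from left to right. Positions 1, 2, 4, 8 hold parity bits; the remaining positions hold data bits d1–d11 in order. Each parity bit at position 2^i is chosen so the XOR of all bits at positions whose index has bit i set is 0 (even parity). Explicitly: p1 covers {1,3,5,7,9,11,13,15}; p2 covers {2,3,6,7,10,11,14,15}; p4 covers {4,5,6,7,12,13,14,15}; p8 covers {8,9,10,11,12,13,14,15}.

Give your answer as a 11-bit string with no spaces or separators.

11000111000

s1 (pos 1,3,5,7,9,11,13,15): 1⊕1⊕1⊕0⊕0⊕1⊕0⊕0 = 0
s2 (pos 2,3,6,7,10,11,14,15): 1⊕1⊕0⊕0⊕1⊕1⊕0⊕0 = 0
s4 (pos 4,5,6,7,12,13,14,15): 0⊕1⊕0⊕0⊕1⊕0⊕0⊕0 = 0
s8 (pos 8,9,10,11,12,13,14,15): 1⊕0⊕1⊕1⊕1⊕0⊕0⊕0 = 0
Syndrome s8…s1 = 0000 → no error.
Read data bits from positions 3,5,6,7,9,10,11,12,13,14,15: 11000111000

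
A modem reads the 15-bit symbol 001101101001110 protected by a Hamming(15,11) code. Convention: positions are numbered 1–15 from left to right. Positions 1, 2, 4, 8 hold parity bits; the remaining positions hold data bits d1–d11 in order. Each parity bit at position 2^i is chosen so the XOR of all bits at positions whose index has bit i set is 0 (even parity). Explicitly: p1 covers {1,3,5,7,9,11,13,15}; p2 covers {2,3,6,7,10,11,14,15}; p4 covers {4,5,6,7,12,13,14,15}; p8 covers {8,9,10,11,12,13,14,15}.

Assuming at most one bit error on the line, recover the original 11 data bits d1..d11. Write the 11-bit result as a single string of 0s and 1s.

s1 (pos 1,3,5,7,9,11,13,15): 0⊕1⊕0⊕1⊕1⊕0⊕1⊕0 = 0
s2 (pos 2,3,6,7,10,11,14,15): 0⊕1⊕1⊕1⊕0⊕0⊕1⊕0 = 0
s4 (pos 4,5,6,7,12,13,14,15): 1⊕0⊕1⊕1⊕1⊕1⊕1⊕0 = 0
s8 (pos 8,9,10,11,12,13,14,15): 0⊕1⊕0⊕0⊕1⊕1⊕1⊕0 = 0
Syndrome s8…s1 = 0000 → no error.
Read data bits from positions 3,5,6,7,9,10,11,12,13,14,15: 10111001110

10111001110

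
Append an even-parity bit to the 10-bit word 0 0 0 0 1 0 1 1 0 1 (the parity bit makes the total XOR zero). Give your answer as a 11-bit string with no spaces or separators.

XOR of the 10 data bits: 0⊕0⊕0⊕0⊕1⊕0⊕1⊕1⊕0⊕1 = 0
Parity bit = 0 (so all 11 bits XOR to 0).

00001011010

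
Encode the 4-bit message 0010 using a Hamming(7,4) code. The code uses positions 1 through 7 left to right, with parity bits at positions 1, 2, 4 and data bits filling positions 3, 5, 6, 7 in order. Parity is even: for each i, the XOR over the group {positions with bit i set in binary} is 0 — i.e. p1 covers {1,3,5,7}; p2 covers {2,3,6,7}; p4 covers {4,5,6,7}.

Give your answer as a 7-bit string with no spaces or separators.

Place data at non-parity positions: p1 p2 0 p4 0 1 0
p1 (pos 1,3,5,7): XOR of data positions = 0⊕0⊕0 = 0
p2 (pos 2,3,6,7): XOR of data positions = 0⊕1⊕0 = 1
p4 (pos 4,5,6,7): XOR of data positions = 0⊕1⊕0 = 1
Codeword: 0101010

0101010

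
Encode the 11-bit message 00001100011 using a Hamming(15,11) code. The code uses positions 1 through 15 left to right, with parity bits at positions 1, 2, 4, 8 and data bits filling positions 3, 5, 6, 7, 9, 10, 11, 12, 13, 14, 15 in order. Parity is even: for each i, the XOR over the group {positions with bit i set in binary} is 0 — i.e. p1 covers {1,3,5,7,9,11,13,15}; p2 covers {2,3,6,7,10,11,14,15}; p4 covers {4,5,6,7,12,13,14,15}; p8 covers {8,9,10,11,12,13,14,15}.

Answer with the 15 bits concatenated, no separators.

Place data at non-parity positions: p1 p2 0 p4 0 0 0 p8 1 1 0 0 0 1 1
p1 (pos 1,3,5,7,9,11,13,15): XOR of data positions = 0⊕0⊕0⊕1⊕0⊕0⊕1 = 0
p2 (pos 2,3,6,7,10,11,14,15): XOR of data positions = 0⊕0⊕0⊕1⊕0⊕1⊕1 = 1
p4 (pos 4,5,6,7,12,13,14,15): XOR of data positions = 0⊕0⊕0⊕0⊕0⊕1⊕1 = 0
p8 (pos 8,9,10,11,12,13,14,15): XOR of data positions = 1⊕1⊕0⊕0⊕0⊕1⊕1 = 0
Codeword: 010000001100011

010000001100011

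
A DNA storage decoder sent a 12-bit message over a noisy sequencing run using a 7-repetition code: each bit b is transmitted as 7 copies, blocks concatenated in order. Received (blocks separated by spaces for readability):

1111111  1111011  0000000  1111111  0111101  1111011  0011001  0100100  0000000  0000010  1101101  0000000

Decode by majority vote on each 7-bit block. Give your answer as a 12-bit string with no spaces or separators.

Block 1 (1111111): 7 ones → 1
Block 2 (1111011): 6 ones → 1
Block 3 (0000000): 0 ones → 0
Block 4 (1111111): 7 ones → 1
Block 5 (0111101): 5 ones → 1
Block 6 (1111011): 6 ones → 1
Block 7 (0011001): 3 ones → 0
Block 8 (0100100): 2 ones → 0
Block 9 (0000000): 0 ones → 0
Block 10 (0000010): 1 one → 0
Block 11 (1101101): 5 ones → 1
Block 12 (0000000): 0 ones → 0

110111000010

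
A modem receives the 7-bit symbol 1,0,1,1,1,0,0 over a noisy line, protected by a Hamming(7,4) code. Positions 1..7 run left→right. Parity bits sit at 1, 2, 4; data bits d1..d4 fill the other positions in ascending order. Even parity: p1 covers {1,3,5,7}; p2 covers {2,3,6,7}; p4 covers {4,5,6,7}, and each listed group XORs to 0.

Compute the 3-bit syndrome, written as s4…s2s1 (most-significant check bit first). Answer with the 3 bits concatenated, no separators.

s1 (pos 1,3,5,7): 1⊕1⊕1⊕0 = 1
s2 (pos 2,3,6,7): 0⊕1⊕0⊕0 = 1
s4 (pos 4,5,6,7): 1⊕1⊕0⊕0 = 0
Syndrome s4…s1 = 011 → error at position 3.

011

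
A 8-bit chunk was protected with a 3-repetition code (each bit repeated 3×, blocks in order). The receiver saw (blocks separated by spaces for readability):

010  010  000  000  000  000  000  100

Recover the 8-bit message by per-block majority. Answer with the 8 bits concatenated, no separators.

00000000

Block 1 (010): 1 one → 0
Block 2 (010): 1 one → 0
Block 3 (000): 0 ones → 0
Block 4 (000): 0 ones → 0
Block 5 (000): 0 ones → 0
Block 6 (000): 0 ones → 0
Block 7 (000): 0 ones → 0
Block 8 (100): 1 one → 0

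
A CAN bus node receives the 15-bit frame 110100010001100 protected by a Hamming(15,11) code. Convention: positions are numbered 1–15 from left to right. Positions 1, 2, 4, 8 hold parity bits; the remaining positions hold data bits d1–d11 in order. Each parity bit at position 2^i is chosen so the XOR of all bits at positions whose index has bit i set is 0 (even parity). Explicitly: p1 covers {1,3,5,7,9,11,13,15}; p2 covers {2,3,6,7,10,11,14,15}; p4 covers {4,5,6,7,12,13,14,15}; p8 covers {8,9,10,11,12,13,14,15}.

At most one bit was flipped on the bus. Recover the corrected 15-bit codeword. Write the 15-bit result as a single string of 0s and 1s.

110100010001110

s1 (pos 1,3,5,7,9,11,13,15): 1⊕0⊕0⊕0⊕0⊕0⊕1⊕0 = 0
s2 (pos 2,3,6,7,10,11,14,15): 1⊕0⊕0⊕0⊕0⊕0⊕0⊕0 = 1
s4 (pos 4,5,6,7,12,13,14,15): 1⊕0⊕0⊕0⊕1⊕1⊕0⊕0 = 1
s8 (pos 8,9,10,11,12,13,14,15): 1⊕0⊕0⊕0⊕1⊕1⊕0⊕0 = 1
Syndrome s8…s1 = 1110 → error at position 14.
Flip position 14: 110100010001100 → 110100010001110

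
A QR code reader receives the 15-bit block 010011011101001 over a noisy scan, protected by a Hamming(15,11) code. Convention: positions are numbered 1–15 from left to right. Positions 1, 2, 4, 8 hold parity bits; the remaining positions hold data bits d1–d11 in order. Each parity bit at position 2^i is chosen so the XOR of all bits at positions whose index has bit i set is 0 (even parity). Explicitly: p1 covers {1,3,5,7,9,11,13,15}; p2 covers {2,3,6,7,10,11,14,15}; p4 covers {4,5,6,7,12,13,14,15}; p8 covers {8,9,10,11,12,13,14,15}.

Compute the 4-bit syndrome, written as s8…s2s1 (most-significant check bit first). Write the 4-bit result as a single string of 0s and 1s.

1001

s1 (pos 1,3,5,7,9,11,13,15): 0⊕0⊕1⊕0⊕1⊕0⊕0⊕1 = 1
s2 (pos 2,3,6,7,10,11,14,15): 1⊕0⊕1⊕0⊕1⊕0⊕0⊕1 = 0
s4 (pos 4,5,6,7,12,13,14,15): 0⊕1⊕1⊕0⊕1⊕0⊕0⊕1 = 0
s8 (pos 8,9,10,11,12,13,14,15): 1⊕1⊕1⊕0⊕1⊕0⊕0⊕1 = 1
Syndrome s8…s1 = 1001 → error at position 9.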